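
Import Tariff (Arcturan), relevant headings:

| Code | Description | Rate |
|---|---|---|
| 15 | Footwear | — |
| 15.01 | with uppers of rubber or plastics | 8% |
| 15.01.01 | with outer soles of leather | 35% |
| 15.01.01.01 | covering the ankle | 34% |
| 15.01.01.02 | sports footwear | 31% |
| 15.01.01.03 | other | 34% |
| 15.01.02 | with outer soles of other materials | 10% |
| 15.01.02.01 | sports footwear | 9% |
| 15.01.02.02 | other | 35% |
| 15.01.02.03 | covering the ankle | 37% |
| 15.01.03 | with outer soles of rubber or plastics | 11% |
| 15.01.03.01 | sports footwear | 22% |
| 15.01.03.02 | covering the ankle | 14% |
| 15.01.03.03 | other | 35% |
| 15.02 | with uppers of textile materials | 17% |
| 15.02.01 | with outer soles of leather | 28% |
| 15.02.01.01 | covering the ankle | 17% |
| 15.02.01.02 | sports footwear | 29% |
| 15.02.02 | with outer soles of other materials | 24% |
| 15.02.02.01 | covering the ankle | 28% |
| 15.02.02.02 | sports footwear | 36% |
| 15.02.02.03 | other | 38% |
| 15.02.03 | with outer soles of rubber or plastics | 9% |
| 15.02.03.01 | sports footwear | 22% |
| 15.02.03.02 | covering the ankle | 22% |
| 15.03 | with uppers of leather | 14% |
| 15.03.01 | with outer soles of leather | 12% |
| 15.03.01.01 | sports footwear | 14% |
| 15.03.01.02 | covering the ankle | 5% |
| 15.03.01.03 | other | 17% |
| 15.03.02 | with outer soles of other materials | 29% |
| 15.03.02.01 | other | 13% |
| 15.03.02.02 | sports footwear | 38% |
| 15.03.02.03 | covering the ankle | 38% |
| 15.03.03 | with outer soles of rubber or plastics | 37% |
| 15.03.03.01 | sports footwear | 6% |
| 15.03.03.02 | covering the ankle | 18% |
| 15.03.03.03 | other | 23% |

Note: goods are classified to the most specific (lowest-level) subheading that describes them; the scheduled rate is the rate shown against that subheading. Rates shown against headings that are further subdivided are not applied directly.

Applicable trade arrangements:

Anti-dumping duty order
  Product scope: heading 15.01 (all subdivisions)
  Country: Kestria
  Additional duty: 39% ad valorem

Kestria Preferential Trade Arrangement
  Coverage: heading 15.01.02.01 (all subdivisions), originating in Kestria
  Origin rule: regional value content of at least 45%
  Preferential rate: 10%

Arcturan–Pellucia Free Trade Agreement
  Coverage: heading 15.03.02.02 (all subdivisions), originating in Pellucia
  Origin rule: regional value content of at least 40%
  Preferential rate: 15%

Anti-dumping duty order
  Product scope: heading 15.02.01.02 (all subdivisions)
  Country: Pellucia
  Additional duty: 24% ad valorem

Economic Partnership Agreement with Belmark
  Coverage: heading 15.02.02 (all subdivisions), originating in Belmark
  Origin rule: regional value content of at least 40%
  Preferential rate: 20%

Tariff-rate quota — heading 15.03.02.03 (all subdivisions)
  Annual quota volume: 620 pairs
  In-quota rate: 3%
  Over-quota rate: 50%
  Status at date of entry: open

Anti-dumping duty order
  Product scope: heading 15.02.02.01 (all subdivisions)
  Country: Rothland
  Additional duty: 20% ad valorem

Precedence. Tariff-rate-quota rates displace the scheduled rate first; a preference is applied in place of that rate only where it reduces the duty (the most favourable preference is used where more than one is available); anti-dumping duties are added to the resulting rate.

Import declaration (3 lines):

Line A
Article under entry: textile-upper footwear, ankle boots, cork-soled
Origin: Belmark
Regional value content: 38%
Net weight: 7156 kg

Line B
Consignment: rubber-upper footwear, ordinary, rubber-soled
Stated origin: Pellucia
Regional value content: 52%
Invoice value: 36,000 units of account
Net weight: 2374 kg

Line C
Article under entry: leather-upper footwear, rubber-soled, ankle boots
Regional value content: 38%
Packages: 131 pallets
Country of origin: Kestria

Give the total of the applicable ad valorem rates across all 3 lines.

Line A: textile-upper → 15.02; cork-soled → 15.02.02; ankle boots → 15.02.02.01. Scheduled 28%. Belmark agreement on 15.02.02: RVC < 40%. → 28%.
Line B: rubber-upper → 15.01; rubber-soled → 15.01.03; ordinary → 15.01.03.03. Scheduled 35%. Pellucia agreement on 15.03.02.02: 15.01.03.03 not covered. → 35%.
Line C: leather-upper → 15.03; rubber-soled → 15.03.03; ankle boots → 15.03.03.02. Scheduled 18%. Kestria agreement on 15.01.02.01: 15.03.03.02 not covered. → 18%.
Sum: 28% + 35% + 18% = 81%.

81%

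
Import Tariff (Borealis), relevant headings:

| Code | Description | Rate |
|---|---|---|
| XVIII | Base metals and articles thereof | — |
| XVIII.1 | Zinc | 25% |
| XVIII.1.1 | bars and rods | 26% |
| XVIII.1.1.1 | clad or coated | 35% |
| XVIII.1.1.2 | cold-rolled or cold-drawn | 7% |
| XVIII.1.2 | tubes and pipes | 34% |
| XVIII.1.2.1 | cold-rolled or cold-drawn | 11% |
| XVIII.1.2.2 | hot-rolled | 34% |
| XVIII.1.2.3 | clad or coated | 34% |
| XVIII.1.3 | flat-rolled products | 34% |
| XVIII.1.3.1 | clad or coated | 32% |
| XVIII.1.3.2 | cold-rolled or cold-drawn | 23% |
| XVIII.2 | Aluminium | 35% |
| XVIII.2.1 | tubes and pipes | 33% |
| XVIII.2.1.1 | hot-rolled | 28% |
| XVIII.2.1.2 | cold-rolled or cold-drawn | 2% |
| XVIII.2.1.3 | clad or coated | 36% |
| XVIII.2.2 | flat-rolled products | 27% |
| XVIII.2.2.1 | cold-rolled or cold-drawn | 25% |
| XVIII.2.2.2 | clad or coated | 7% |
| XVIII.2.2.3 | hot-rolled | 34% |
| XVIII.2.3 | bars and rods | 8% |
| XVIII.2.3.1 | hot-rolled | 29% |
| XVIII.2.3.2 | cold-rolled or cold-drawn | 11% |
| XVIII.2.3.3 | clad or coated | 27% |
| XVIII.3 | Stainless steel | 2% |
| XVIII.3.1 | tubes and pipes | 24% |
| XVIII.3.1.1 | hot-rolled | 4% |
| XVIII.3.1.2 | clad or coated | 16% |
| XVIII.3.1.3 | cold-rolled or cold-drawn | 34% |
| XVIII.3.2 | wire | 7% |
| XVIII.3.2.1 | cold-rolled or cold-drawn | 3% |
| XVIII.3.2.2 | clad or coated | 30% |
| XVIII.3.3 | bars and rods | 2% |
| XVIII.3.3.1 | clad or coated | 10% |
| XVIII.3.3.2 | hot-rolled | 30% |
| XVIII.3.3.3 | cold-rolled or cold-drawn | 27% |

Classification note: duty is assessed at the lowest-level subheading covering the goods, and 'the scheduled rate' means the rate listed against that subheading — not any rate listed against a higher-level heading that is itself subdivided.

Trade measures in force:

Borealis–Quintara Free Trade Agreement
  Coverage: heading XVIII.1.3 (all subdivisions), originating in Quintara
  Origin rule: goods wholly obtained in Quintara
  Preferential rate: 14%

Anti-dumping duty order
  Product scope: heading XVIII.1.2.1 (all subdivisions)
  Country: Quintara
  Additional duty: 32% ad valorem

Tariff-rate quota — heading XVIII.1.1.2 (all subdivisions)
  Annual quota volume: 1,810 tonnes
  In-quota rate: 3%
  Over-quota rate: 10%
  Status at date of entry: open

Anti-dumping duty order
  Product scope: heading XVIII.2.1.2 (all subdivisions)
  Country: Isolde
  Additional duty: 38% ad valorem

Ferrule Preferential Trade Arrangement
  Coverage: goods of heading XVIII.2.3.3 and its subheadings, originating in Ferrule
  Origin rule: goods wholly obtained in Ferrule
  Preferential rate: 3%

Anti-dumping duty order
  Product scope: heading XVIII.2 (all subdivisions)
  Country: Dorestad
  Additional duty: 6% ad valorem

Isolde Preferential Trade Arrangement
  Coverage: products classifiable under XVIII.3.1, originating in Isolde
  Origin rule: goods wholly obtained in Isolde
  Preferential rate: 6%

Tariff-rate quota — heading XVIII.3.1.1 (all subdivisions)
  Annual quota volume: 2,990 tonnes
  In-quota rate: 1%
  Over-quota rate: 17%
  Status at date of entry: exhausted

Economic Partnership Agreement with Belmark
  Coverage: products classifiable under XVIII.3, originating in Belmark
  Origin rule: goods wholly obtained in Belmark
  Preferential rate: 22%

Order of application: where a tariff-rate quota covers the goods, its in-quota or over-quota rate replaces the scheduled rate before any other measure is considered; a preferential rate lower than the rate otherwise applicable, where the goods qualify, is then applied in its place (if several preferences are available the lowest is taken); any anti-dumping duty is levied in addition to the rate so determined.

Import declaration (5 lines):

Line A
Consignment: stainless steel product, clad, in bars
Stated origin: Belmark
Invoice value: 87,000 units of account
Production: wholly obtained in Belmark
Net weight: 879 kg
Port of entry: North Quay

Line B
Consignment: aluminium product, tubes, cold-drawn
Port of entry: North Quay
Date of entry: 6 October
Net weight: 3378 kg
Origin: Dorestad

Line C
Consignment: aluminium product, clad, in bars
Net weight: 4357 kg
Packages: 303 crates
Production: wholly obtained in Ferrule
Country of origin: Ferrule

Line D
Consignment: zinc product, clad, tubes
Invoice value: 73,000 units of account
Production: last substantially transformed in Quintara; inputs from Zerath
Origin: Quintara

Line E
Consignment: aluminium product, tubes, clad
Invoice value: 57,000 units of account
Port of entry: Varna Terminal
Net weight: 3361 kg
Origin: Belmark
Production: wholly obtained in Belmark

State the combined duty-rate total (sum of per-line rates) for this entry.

91%

Line A: stainless steel → XVIII.3; in bars → XVIII.3.3; clad → XVIII.3.3.1. Scheduled 10%. Belmark agreement on XVIII.3: wholly obtained → 22% available; preference 22% not lower than 10% → no reduction. → 10%.
Line B: aluminium → XVIII.2; tubes → XVIII.2.1; cold-drawn → XVIII.2.1.2. Scheduled 2%. anti-dumping (Dorestad, XVIII.2): +6%; total 2% + 6% = 8%. → 8%.
Line C: aluminium → XVIII.2; in bars → XVIII.2.3; clad → XVIII.2.3.3. Scheduled 27%. Ferrule agreement on XVIII.2.3.3: wholly obtained → 3% available; preferential 3%. → 3%.
Line D: zinc → XVIII.1; tubes → XVIII.1.2; clad → XVIII.1.2.3. Scheduled 34%. Quintara agreement on XVIII.1.3: XVIII.1.2.3 not covered. → 34%.
Line E: aluminium → XVIII.2; tubes → XVIII.2.1; clad → XVIII.2.1.3. Scheduled 36%. Belmark agreement on XVIII.3: XVIII.2.1.3 not covered. → 36%.
Sum: 10% + 8% + 3% + 34% + 36% = 91%.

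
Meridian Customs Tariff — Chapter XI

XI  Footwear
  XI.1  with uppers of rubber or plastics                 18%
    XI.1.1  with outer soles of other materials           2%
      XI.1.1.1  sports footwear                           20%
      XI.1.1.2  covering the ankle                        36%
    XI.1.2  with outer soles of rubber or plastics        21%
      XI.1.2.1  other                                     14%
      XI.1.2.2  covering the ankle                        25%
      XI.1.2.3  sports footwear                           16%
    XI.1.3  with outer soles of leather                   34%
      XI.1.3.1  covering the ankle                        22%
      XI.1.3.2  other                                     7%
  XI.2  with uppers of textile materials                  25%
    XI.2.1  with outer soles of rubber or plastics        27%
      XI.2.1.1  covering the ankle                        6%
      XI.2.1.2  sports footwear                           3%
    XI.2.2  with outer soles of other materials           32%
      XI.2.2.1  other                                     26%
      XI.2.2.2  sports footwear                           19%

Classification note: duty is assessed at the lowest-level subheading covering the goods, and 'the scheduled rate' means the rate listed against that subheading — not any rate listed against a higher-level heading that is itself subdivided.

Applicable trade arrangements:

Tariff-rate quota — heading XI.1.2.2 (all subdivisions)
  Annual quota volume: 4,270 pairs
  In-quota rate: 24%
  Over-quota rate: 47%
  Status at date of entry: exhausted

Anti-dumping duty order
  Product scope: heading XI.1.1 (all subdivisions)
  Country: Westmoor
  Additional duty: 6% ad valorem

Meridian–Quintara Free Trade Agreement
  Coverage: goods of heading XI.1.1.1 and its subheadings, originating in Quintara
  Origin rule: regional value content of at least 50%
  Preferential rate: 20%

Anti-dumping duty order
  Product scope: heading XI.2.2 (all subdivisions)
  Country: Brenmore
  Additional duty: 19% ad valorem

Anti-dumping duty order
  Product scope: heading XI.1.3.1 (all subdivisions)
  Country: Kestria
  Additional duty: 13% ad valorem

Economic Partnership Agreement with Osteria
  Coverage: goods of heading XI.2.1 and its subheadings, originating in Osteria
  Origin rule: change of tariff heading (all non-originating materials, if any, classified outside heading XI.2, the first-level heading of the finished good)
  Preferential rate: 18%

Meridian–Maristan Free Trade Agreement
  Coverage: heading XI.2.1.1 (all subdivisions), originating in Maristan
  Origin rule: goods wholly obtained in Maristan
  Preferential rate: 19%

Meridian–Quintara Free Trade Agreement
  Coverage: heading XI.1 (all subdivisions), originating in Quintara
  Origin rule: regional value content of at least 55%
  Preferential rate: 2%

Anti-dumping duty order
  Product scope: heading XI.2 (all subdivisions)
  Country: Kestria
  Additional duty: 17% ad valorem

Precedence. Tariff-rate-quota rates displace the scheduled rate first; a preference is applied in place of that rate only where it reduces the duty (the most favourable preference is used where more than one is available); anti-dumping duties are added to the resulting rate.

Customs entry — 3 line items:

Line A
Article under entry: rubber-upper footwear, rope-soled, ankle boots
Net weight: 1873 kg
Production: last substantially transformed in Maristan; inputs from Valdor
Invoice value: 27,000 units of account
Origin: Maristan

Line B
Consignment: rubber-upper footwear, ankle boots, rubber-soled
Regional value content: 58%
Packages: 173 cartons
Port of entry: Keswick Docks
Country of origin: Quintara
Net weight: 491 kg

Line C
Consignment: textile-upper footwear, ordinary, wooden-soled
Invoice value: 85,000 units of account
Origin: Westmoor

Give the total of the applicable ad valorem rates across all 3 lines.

64%

Line A: rubber-upper → XI.1; rope-soled → XI.1.1; ankle boots → XI.1.1.2. Scheduled 36%. Maristan agreement on XI.2.1.1: XI.1.1.2 not covered. → 36%.
Line B: rubber-upper → XI.1; rubber-soled → XI.1.2; ankle boots → XI.1.2.2. Scheduled 25%. quota on XI.1.2.2 exhausted → over-quota 47%; Quintara agreement on XI.1.1.1: XI.1.2.2 not covered; Quintara agreement on XI.1: RVC ≥ 55% → 2% available; preferential 2%. → 2%.
Line C: textile-upper → XI.2; wooden-soled → XI.2.2; ordinary → XI.2.2.1. Scheduled 26%. No special measure applies. → 26%.
Sum: 36% + 2% + 26% = 64%.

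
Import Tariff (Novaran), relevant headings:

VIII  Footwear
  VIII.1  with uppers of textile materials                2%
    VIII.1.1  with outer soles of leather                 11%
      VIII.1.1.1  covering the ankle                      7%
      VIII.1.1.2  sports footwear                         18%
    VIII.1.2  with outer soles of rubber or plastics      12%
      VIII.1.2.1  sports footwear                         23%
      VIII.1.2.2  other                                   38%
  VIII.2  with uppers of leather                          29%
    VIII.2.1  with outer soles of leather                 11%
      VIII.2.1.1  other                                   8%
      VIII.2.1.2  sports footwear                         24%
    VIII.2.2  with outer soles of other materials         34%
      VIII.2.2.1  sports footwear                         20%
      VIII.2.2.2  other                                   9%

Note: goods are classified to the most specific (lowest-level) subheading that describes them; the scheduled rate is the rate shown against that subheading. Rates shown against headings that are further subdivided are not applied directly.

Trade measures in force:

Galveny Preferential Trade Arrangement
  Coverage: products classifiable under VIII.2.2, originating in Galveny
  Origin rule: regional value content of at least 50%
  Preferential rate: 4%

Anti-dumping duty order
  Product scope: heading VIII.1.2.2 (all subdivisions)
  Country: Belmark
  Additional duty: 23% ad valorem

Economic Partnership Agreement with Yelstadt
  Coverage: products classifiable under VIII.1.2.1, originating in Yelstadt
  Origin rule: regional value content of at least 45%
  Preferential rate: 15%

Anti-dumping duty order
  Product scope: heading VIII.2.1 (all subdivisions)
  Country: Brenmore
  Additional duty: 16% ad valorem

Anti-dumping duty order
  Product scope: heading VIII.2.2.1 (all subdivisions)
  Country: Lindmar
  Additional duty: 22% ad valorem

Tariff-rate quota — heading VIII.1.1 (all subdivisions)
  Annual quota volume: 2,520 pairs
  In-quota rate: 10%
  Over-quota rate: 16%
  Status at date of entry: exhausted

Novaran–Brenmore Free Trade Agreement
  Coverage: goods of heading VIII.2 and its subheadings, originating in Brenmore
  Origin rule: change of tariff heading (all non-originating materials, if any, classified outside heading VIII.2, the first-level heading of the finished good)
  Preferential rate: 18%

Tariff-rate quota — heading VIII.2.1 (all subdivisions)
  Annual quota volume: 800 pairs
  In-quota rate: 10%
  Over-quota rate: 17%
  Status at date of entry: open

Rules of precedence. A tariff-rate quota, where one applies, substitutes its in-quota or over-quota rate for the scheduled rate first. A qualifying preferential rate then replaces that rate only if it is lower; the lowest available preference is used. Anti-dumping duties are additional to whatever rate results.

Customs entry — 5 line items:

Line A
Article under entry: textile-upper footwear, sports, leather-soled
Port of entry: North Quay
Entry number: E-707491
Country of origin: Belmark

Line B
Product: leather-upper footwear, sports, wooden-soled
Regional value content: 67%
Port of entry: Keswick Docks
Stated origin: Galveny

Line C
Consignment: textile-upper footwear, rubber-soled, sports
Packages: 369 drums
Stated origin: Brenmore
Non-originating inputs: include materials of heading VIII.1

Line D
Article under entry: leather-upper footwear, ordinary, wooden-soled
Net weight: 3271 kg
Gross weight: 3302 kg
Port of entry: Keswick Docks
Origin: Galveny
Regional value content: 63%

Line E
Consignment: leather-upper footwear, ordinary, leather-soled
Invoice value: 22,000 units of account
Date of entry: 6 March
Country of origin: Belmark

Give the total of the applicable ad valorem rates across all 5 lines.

57%

Line A: textile-upper → VIII.1; leather-soled → VIII.1.1; sports → VIII.1.1.2. Scheduled 18%. quota on VIII.1.1 exhausted → over-quota 16%. → 16%.
Line B: leather-upper → VIII.2; wooden-soled → VIII.2.2; sports → VIII.2.2.1. Scheduled 20%. Galveny agreement on VIII.2.2: RVC ≥ 50% → 4% available; preferential 4%. → 4%.
Line C: textile-upper → VIII.1; rubber-soled → VIII.1.2; sports → VIII.1.2.1. Scheduled 23%. Brenmore agreement on VIII.2: VIII.1.2.1 not covered. → 23%.
Line D: leather-upper → VIII.2; wooden-soled → VIII.2.2; ordinary → VIII.2.2.2. Scheduled 9%. Galveny agreement on VIII.2.2: RVC ≥ 50% → 4% available; preferential 4%. → 4%.
Line E: leather-upper → VIII.2; leather-soled → VIII.2.1; ordinary → VIII.2.1.1. Scheduled 8%. quota on VIII.2.1 open → in-quota 10%. → 10%.
Sum: 16% + 4% + 23% + 4% + 10% = 57%.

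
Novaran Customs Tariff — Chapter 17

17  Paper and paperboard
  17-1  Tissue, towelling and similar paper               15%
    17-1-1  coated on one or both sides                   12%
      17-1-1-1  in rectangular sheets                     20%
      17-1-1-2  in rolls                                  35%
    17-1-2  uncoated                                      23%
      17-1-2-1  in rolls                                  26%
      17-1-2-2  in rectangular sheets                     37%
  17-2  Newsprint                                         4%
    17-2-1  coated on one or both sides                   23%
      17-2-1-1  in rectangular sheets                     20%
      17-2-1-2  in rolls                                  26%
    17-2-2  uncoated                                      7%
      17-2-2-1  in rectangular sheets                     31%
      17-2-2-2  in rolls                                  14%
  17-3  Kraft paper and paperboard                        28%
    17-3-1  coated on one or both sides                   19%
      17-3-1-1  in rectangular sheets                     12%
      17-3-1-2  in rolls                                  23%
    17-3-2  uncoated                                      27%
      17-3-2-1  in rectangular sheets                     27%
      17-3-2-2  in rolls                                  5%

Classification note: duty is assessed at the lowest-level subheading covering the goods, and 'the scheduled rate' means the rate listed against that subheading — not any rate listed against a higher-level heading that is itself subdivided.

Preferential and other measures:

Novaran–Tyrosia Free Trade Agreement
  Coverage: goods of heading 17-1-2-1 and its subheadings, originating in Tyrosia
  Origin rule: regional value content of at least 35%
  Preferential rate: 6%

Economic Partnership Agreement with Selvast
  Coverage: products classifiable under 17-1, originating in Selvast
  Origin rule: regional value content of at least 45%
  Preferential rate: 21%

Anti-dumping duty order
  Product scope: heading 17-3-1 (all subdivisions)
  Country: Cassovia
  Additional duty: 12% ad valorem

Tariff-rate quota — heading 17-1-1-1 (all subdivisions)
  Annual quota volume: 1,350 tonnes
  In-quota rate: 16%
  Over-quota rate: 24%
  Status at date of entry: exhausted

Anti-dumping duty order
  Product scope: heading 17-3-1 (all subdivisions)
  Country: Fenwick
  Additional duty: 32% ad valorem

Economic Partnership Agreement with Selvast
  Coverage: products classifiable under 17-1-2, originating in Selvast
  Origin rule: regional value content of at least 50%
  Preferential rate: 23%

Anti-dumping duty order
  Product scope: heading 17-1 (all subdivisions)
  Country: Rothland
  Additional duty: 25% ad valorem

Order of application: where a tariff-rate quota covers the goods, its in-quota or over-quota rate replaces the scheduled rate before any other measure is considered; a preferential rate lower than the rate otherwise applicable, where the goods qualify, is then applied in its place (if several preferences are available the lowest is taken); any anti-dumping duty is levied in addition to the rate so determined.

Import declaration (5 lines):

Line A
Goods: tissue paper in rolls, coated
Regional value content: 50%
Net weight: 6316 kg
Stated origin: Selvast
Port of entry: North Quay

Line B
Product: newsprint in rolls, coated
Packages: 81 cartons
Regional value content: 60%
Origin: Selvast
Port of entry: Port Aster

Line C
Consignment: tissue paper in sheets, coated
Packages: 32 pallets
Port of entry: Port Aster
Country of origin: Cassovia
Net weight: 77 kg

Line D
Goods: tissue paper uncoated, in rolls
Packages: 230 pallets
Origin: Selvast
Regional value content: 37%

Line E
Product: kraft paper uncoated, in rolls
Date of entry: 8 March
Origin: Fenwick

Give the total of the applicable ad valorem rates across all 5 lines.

102%

Line A: tissue paper → 17-1; coated → 17-1-1; in rolls → 17-1-1-2. Scheduled 35%. Selvast agreement on 17-1: RVC ≥ 45% → 21% available; Selvast agreement on 17-1-2: 17-1-1-2 not covered; preferential 21%. → 21%.
Line B: newsprint → 17-2; coated → 17-2-1; in rolls → 17-2-1-2. Scheduled 26%. Selvast agreement on 17-1: 17-2-1-2 not covered; Selvast agreement on 17-1-2: 17-2-1-2 not covered. → 26%.
Line C: tissue paper → 17-1; coated → 17-1-1; in sheets → 17-1-1-1. Scheduled 20%. quota on 17-1-1-1 exhausted → over-quota 24%. → 24%.
Line D: tissue paper → 17-1; uncoated → 17-1-2; in rolls → 17-1-2-1. Scheduled 26%. Selvast agreement on 17-1: RVC < 45%; Selvast agreement on 17-1-2: RVC < 50%. → 26%.
Line E: kraft paper → 17-3; uncoated → 17-3-2; in rolls → 17-3-2-2. Scheduled 5%. No special measure applies. → 5%.
Sum: 21% + 26% + 24% + 26% + 5% = 102%.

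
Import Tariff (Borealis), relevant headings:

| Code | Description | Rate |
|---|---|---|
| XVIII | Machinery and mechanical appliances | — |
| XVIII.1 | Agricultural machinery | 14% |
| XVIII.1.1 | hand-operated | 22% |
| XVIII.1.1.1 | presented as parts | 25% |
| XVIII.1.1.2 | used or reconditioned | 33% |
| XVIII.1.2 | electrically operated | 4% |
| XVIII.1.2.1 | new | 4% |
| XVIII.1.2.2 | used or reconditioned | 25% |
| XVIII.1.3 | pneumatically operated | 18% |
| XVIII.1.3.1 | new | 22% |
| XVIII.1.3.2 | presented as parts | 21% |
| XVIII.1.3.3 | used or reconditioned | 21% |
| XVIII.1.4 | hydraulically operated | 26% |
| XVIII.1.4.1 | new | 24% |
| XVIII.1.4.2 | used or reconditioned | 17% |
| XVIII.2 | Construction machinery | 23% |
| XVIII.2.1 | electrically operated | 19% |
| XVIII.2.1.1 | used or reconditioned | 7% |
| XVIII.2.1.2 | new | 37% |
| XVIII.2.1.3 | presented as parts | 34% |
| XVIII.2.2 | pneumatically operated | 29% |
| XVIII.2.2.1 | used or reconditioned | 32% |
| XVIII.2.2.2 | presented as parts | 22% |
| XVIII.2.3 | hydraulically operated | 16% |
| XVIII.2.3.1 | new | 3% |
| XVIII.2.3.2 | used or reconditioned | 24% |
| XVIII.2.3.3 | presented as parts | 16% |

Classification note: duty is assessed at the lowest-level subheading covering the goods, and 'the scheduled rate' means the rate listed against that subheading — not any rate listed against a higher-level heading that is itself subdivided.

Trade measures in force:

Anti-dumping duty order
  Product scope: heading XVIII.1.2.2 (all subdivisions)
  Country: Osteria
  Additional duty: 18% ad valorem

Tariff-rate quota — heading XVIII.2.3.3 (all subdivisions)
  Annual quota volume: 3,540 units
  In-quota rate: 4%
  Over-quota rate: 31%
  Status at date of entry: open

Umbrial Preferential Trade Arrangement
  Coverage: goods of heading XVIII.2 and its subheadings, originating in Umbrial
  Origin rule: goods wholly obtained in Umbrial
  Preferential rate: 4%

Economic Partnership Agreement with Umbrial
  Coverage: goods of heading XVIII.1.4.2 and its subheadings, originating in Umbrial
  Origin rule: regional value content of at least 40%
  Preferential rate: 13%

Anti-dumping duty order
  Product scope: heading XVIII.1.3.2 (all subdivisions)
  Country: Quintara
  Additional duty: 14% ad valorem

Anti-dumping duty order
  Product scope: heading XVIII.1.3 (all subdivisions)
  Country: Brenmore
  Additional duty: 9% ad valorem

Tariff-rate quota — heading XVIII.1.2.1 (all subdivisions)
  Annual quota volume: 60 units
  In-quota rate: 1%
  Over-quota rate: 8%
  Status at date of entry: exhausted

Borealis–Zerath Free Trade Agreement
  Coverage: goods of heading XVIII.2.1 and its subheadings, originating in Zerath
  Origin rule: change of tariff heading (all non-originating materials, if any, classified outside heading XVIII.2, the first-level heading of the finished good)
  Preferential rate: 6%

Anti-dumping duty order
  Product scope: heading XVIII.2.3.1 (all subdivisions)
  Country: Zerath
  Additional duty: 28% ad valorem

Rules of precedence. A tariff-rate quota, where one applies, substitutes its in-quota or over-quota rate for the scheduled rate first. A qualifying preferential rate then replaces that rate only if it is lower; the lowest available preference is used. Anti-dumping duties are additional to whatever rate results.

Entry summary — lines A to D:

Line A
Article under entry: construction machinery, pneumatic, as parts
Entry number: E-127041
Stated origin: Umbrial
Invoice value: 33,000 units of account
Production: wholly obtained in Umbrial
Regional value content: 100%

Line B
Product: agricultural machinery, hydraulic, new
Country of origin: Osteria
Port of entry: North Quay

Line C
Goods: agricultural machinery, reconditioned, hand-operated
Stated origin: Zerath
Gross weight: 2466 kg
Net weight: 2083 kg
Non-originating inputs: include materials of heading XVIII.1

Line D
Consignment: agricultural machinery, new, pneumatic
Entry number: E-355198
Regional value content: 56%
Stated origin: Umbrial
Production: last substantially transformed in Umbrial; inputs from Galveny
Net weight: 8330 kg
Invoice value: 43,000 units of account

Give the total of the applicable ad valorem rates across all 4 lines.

Line A: construction → XVIII.2; pneumatic → XVIII.2.2; as parts → XVIII.2.2.2. Scheduled 22%. Umbrial agreement on XVIII.2: wholly obtained → 4% available; Umbrial agreement on XVIII.1.4.2: XVIII.2.2.2 not covered; preferential 4%. → 4%.
Line B: agricultural → XVIII.1; hydraulic → XVIII.1.4; new → XVIII.1.4.1. Scheduled 24%. No special measure applies. → 24%.
Line C: agricultural → XVIII.1; hand-operated → XVIII.1.1; reconditioned → XVIII.1.1.2. Scheduled 33%. Zerath agreement on XVIII.2.1: XVIII.1.1.2 not covered. → 33%.
Line D: agricultural → XVIII.1; pneumatic → XVIII.1.3; new → XVIII.1.3.1. Scheduled 22%. Umbrial agreement on XVIII.2: XVIII.1.3.1 not covered; Umbrial agreement on XVIII.1.4.2: XVIII.1.3.1 not covered. → 22%.
Sum: 4% + 24% + 33% + 22% = 83%.

83%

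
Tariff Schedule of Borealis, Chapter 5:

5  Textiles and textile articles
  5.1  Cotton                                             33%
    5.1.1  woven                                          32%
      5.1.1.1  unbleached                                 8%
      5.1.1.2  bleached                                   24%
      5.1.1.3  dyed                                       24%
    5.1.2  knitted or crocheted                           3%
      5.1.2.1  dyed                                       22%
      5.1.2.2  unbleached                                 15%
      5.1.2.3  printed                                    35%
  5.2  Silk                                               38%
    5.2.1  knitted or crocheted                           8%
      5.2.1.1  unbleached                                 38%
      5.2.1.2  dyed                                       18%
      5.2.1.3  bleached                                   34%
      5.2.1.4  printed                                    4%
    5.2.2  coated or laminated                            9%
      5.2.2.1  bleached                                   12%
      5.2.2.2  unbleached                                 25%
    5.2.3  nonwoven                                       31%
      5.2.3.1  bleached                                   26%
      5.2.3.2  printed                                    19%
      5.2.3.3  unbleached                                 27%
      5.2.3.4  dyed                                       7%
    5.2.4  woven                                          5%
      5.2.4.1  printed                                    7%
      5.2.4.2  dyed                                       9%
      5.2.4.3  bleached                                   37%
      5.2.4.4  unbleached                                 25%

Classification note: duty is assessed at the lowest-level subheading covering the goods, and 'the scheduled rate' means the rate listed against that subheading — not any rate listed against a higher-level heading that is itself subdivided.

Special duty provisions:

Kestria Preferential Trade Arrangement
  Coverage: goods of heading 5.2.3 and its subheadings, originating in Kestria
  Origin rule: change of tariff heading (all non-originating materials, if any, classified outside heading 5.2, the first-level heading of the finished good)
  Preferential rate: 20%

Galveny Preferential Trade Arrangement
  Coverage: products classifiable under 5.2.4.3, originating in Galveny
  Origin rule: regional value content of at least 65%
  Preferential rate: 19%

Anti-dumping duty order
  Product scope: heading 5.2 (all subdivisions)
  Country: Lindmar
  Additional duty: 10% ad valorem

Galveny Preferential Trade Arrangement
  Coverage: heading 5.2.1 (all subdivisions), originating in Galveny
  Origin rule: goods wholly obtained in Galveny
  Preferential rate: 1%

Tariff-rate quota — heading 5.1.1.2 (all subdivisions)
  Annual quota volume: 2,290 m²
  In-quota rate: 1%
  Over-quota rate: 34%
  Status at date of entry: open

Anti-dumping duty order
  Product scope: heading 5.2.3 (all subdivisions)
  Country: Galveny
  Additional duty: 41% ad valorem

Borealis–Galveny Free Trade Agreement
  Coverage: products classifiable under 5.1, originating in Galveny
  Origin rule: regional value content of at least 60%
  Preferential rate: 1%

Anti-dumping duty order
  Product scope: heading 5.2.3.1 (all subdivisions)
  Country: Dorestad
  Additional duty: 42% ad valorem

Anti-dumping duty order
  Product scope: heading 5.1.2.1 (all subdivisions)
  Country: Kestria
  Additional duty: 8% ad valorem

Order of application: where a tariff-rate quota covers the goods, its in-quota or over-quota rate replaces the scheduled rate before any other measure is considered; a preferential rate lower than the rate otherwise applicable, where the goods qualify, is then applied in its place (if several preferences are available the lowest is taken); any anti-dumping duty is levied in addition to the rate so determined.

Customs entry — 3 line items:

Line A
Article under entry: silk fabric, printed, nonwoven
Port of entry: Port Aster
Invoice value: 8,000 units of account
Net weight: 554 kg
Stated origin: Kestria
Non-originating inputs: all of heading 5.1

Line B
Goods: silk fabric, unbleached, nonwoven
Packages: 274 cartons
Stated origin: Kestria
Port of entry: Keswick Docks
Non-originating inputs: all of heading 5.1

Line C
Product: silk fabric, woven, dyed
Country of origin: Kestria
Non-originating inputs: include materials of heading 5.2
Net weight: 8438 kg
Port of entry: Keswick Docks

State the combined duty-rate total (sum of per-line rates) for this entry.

48%

Line A: silk → 5.2; nonwoven → 5.2.3; printed → 5.2.3.2. Scheduled 19%. Kestria agreement on 5.2.3: CTH met → 20% available; preference 20% not lower than 19% → no reduction. → 19%.
Line B: silk → 5.2; nonwoven → 5.2.3; unbleached → 5.2.3.3. Scheduled 27%. Kestria agreement on 5.2.3: CTH met → 20% available; preferential 20%. → 20%.
Line C: silk → 5.2; woven → 5.2.4; dyed → 5.2.4.2. Scheduled 9%. Kestria agreement on 5.2.3: 5.2.4.2 not covered. → 9%.
Sum: 19% + 20% + 9% = 48%.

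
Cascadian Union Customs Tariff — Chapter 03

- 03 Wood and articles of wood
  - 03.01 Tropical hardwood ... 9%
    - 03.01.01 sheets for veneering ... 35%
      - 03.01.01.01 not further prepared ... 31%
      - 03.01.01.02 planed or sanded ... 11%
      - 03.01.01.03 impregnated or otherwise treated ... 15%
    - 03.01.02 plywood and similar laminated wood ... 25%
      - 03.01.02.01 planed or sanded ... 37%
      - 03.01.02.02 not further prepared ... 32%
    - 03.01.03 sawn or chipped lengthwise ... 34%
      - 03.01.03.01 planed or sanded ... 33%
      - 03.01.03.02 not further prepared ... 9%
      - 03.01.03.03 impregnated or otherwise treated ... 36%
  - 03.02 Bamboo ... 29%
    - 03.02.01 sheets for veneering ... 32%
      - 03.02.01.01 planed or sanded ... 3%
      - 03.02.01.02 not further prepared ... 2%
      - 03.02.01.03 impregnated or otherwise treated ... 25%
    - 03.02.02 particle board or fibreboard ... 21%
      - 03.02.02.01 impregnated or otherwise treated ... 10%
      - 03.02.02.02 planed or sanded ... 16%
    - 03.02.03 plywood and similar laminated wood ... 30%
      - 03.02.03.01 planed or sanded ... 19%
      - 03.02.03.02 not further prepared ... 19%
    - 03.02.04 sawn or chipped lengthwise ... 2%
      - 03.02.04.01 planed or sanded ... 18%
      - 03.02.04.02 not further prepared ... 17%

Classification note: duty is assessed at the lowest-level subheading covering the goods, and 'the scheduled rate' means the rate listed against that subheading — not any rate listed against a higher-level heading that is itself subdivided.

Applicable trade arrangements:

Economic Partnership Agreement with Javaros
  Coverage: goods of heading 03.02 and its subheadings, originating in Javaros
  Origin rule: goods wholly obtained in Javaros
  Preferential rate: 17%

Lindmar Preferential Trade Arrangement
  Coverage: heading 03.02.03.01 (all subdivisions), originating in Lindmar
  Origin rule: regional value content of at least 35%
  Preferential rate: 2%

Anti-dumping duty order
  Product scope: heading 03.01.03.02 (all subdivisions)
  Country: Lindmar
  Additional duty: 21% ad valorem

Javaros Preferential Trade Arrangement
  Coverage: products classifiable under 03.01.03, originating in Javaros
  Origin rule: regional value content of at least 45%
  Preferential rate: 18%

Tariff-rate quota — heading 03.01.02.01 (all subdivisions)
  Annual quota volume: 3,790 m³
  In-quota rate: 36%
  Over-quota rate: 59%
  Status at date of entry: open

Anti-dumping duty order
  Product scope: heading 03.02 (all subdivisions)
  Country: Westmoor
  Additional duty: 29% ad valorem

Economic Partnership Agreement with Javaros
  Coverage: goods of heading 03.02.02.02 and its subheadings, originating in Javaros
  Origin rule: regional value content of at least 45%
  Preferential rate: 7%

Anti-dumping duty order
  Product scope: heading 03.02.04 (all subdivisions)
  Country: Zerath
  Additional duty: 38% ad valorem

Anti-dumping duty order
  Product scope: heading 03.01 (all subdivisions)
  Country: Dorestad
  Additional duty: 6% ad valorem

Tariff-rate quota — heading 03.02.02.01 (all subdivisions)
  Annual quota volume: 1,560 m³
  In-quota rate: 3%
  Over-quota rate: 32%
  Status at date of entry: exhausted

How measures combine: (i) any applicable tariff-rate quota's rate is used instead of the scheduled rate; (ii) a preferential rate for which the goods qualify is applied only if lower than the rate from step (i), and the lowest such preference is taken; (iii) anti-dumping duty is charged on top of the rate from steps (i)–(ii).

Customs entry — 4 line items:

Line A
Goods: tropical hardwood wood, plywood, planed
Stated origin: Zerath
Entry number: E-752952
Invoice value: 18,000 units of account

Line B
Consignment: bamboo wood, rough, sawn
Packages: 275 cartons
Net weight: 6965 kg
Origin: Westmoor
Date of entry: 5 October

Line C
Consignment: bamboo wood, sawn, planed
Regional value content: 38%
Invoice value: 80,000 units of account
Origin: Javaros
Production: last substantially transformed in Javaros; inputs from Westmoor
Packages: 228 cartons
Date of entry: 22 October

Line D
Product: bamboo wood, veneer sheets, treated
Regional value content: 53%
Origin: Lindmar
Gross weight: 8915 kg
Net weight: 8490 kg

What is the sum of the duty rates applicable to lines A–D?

125%

Line A: tropical hardwood → 03.01; plywood → 03.01.02; planed → 03.01.02.01. Scheduled 37%. quota on 03.01.02.01 open → in-quota 36%. → 36%.
Line B: bamboo → 03.02; sawn → 03.02.04; rough → 03.02.04.02. Scheduled 17%. anti-dumping (Westmoor, 03.02): +29%; total 17% + 29% = 46%. → 46%.
Line C: bamboo → 03.02; sawn → 03.02.04; planed → 03.02.04.01. Scheduled 18%. Javaros agreement on 03.02: not wholly obtained; Javaros agreement on 03.01.03: 03.02.04.01 not covered; Javaros agreement on 03.02.02.02: 03.02.04.01 not covered. → 18%.
Line D: bamboo → 03.02; veneer sheets → 03.02.01; treated → 03.02.01.03. Scheduled 25%. Lindmar agreement on 03.02.03.01: 03.02.01.03 not covered. → 25%.
Sum: 36% + 46% + 18% + 25% = 125%.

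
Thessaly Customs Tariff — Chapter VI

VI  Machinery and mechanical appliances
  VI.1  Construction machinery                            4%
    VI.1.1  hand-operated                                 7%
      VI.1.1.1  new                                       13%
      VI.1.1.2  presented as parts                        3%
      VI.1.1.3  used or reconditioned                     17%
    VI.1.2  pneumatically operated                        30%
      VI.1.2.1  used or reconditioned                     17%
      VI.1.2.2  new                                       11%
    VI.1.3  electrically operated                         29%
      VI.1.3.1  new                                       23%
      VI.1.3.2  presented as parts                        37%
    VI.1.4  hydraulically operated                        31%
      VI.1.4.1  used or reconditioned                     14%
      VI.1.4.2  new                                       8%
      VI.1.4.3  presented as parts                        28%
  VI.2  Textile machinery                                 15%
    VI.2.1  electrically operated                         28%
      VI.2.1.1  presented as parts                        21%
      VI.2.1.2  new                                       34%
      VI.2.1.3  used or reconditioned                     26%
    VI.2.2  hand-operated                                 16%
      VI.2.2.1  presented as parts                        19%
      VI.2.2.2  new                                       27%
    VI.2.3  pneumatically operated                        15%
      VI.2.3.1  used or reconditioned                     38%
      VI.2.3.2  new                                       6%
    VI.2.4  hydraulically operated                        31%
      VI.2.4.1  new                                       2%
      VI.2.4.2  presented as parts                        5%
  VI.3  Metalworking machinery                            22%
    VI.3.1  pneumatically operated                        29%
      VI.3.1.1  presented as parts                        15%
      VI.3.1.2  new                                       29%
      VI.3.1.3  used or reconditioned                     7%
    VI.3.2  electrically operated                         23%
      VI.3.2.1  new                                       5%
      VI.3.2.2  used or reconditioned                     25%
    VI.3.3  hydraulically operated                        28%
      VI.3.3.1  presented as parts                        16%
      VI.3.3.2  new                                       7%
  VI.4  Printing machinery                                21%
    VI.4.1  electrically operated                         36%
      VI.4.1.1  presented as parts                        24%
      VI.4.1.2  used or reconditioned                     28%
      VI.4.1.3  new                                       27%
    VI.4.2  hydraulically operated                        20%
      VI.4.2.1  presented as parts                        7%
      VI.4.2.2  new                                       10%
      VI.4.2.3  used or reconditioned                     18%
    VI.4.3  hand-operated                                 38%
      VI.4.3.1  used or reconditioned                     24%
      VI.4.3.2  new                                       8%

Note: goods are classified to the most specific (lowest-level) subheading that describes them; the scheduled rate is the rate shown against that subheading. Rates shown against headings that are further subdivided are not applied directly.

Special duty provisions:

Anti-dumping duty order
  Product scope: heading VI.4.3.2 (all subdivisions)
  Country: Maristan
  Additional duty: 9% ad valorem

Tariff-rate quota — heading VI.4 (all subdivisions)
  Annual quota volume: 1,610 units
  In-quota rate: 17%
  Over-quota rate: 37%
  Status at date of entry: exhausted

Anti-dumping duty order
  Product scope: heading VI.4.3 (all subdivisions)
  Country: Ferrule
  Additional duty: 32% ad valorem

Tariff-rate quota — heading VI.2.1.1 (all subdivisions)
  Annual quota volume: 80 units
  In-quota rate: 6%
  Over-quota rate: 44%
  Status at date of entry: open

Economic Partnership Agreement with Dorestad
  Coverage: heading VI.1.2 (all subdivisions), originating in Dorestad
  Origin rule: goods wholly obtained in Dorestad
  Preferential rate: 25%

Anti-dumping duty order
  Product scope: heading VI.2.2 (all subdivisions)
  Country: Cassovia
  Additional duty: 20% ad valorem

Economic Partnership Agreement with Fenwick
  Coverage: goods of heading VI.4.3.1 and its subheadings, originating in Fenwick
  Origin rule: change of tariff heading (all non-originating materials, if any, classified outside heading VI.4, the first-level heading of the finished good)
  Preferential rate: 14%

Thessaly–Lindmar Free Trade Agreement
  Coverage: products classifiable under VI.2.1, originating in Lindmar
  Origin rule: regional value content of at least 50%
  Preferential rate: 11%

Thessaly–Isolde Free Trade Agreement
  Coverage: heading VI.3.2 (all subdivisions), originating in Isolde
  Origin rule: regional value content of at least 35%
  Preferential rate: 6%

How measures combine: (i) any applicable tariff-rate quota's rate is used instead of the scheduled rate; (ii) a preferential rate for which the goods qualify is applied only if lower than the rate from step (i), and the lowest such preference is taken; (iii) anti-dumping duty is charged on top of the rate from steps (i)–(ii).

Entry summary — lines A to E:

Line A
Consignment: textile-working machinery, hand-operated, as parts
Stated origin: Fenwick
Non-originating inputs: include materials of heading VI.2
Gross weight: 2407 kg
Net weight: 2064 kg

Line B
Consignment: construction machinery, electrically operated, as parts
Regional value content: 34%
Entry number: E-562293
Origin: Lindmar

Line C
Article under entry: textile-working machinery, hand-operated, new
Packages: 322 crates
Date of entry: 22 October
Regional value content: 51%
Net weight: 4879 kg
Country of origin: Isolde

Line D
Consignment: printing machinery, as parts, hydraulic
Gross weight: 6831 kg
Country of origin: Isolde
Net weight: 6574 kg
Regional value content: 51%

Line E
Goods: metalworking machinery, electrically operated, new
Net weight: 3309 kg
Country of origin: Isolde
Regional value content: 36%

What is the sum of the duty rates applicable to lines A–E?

125%

Line A: textile-working → VI.2; hand-operated → VI.2.2; as parts → VI.2.2.1. Scheduled 19%. Fenwick agreement on VI.4.3.1: VI.2.2.1 not covered. → 19%.
Line B: construction → VI.1; electrically operated → VI.1.3; as parts → VI.1.3.2. Scheduled 37%. Lindmar agreement on VI.2.1: VI.1.3.2 not covered. → 37%.
Line C: textile-working → VI.2; hand-operated → VI.2.2; new → VI.2.2.2. Scheduled 27%. Isolde agreement on VI.3.2: VI.2.2.2 not covered. → 27%.
Line D: printing → VI.4; hydraulic → VI.4.2; as parts → VI.4.2.1. Scheduled 7%. quota on VI.4 exhausted → over-quota 37%; Isolde agreement on VI.3.2: VI.4.2.1 not covered. → 37%.
Line E: metalworking → VI.3; electrically operated → VI.3.2; new → VI.3.2.1. Scheduled 5%. Isolde agreement on VI.3.2: RVC ≥ 35% → 6% available; preference 6% not lower than 5% → no reduction. → 5%.
Sum: 19% + 37% + 27% + 37% + 5% = 125%.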